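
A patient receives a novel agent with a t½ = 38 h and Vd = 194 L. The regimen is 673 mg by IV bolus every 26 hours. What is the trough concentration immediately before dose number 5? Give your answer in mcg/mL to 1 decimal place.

f = (1/2)^(τ/t½) = (1/2)^(26/38) ≈ 0.6223.
C₀ = D/Vd = 673/194 ≈ 3.469 mcg/mL.
Before the 5th dose, 4 doses have been given. Superposition: Cmin = C₀·(f + f² + … + f^4).
≈ 3.469 × (0.6223 + 0.3873 + 0.2410 + 0.1500) ≈ 3.469 × 1.4006 ≈ 4.859 mcg/mL.

4.9 mcg/mL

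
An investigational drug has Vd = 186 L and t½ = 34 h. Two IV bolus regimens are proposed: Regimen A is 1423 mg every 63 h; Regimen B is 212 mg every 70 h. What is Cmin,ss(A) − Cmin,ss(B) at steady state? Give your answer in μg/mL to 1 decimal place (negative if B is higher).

2.6 μg/mL

Regimen A: f = (1/2)^(63/34) ≈ 0.2768; Cmin,ss = (1423/186)·f/(1−f) ≈ 2.928 μg/mL.
Regimen B: f = (1/2)^(70/34) ≈ 0.2400; Cmin,ss = (212/186)·f/(1−f) ≈ 0.360 μg/mL.
Difference ≈ 2.928 − 0.360 ≈ 2.568 μg/mL.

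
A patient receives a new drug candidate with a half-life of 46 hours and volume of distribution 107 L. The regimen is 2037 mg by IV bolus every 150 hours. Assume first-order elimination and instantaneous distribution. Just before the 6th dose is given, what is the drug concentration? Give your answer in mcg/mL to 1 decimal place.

f = (1/2)^(τ/t½) = (1/2)^(150/46) ≈ 0.1043.
C₀ = D/Vd = 2037/107 ≈ 19.037 mcg/mL.
Before the 6th dose, 5 doses have been given. Superposition: Cmin = C₀·(f + f² + … + f^5).
≈ 19.037 × (0.1043 + 0.0109 + 0.0011 + 0.0001 + 0.0000) ≈ 19.037 × 0.1164 ≈ 2.216 mcg/mL.

2.2 mcg/mL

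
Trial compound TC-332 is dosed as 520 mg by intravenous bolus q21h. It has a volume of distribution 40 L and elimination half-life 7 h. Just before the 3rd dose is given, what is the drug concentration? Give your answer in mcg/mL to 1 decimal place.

f = (1/2)^(τ/t½) = (1/2)^(21/7) ≈ 0.1250.
C₀ = D/Vd = 520/40 ≈ 13.000 mcg/mL.
Before the 3rd dose, 2 doses have been given. Superposition: Cmin = C₀·(f + f²).
≈ 13.000 × (0.1250 + 0.0156) ≈ 13.000 × 0.1406 ≈ 1.828 mcg/mL.

1.8 mcg/mL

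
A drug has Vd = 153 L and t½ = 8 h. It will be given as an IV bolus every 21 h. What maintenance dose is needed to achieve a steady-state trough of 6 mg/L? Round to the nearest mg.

τ/t½ = 21/8 ≈ 2.625, so f = (1/2)^(21/8) ≈ 0.162105.
Cmin,ss = (D/Vd)·f/(1−f), so D = Cmin,ss·Vd·(1−f)/f.
D = 6 × 153 × (1−f)/f ≈ 6 × 153 × 5.16884 ≈ 4745.00 mg.

4745 mg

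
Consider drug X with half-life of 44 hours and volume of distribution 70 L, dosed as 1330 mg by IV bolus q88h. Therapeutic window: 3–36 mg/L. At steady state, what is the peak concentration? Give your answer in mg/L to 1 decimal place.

The dosing interval is 2 half-lives, so f = 2^(−2) = 0.25.
At steady state, R = 1/(1 − 0.25) = 4/3.
Single-dose peak C₀ = D/Vd = 1330/70 = 19 mg/L.
Steady-state peak Cmax,ss = C₀·R = 19 × 4/3 ≈ 25.333 mg/L.
Peak 25.3 mg/L vs MTC 36 mg/L: below toxic threshold.

25.3 mg/L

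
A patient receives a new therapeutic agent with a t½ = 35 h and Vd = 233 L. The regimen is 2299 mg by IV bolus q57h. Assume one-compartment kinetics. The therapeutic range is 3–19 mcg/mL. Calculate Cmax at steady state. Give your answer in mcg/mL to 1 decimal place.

k = ln2/t½ = ln2/35 ≈ 0.019804 h⁻¹; fraction remaining f = e^(−kτ) = e^(−0.019804×57) ≈ 0.3234.
Accumulation ratio R = 1/(1 − f) ≈ 1/0.6766 ≈ 1.4780.
Single-dose peak C₀ = D/Vd = 2299/233 ≈ 9.867 mcg/mL.
Steady-state peak Cmax,ss = C₀·R ≈ 9.867 × 1.4780 ≈ 14.583 mcg/mL.
Peak 14.6 mcg/mL vs MTC 19 mcg/mL: below toxic threshold.

14.6 mcg/mL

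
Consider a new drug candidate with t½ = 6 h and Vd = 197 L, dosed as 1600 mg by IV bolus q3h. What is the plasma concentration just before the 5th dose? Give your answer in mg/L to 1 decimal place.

14.7 mg/L

f = (1/2)^(τ/t½) = (1/2)^(3/6) ≈ 0.7071.
C₀ = D/Vd = 1600/197 ≈ 8.122 mg/L.
Before the 5th dose, 4 doses have been given. Superposition: Cmin = C₀·(f + f² + … + f^4).
≈ 8.122 × (0.7071 + 0.5000 + 0.3535 + 0.2500) ≈ 8.122 × 1.8106 ≈ 14.706 mg/L.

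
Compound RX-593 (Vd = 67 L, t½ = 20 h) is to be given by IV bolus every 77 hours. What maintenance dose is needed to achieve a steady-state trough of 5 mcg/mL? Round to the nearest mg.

4496 mg

τ/t½ = 77/20 ≈ 3.85, so f = (1/2)^(77/20) ≈ 0.069348.
Cmin,ss = (D/Vd)·f/(1−f), so D = Cmin,ss·Vd·(1−f)/f.
D = 5 × 67 × (1−f)/f ≈ 5 × 67 × 13.42003 ≈ 4495.71 mg.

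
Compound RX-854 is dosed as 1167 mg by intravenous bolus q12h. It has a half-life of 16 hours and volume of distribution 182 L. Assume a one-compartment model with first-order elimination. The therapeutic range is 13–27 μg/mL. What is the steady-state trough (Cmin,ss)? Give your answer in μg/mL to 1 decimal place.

τ/t½ = 12/16 ≈ 0.75, so fraction remaining f = (1/2)^(12/16) ≈ 0.5946.
Accumulation ratio R = 1/(1 − f) ≈ 1/0.4054 ≈ 2.4667.
Each bolus raises the concentration by D/Vd = 1167/182 ≈ 6.412 μg/mL.
Steady-state peak Cmax,ss = C₀·R ≈ 6.412 × 2.4667 ≈ 15.816 μg/mL.
Steady-state trough Cmin,ss = Cmax,ss·f ≈ 15.816 × 0.5946 ≈ 9.404 μg/mL.
Trough 9.4 μg/mL vs MEC 13 μg/mL: subtherapeutic.

9.4 μg/mL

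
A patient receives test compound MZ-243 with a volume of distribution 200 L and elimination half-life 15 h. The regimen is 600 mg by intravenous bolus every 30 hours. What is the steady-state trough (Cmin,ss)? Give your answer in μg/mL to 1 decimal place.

τ = 30 h = 2 half-lives, so f = (1/2)^2 = 0.25.
At steady state, R = 1/(1 − 0.25) = 4/3.
Single-dose peak C₀ = D/Vd = 600/200 = 3 μg/mL.
Steady-state peak Cmax,ss = C₀·R = 3 × 4/3 ≈ 4.000 μg/mL.
Steady-state trough Cmin,ss = Cmax,ss·f ≈ 4.000 × 0.25 ≈ 1.000 μg/mL.

1.0 μg/mL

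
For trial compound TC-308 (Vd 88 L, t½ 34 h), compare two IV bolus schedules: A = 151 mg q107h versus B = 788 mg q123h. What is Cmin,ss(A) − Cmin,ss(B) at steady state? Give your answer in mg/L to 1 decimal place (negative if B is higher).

Regimen A: f = (1/2)^(107/34) ≈ 0.1129; Cmin,ss = (151/88)·f/(1−f) ≈ 0.218 mg/L.
Regimen B: f = (1/2)^(123/34) ≈ 0.0815; Cmin,ss = (788/88)·f/(1−f) ≈ 0.795 mg/L.
Difference ≈ 0.218 − 0.795 ≈ -0.577 mg/L.

-0.6 mg/L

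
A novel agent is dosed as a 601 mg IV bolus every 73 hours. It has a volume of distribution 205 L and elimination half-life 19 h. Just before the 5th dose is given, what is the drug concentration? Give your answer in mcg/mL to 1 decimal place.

0.2 mcg/mL

f = (1/2)^(τ/t½) = (1/2)^(73/19) ≈ 0.0697.
C₀ = D/Vd = 601/205 ≈ 2.932 mcg/mL.
Before the 5th dose, 4 doses have been given. Superposition: Cmin = C₀·(f + f² + … + f^4).
≈ 2.932 × (0.0697 + 0.0049 + 0.0003 + 0.0000) ≈ 2.932 × 0.0749 ≈ 0.220 mcg/mL.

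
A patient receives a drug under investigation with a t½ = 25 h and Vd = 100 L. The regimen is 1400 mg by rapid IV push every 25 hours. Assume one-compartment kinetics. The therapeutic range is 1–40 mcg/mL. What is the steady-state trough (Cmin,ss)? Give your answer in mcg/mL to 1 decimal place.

14.0 mcg/mL

τ = 25 h = 1 half-life, so f = (1/2)^1 = 0.5.
Accumulation ratio R = 1/(1 − f) = 1/0.5 = 2/1.
Single-dose peak C₀ = D/Vd = 1400/100 = 14 mcg/mL.
Steady-state peak Cmax,ss = C₀·R = 14 × 2/1 ≈ 28.000 mcg/mL.
Steady-state trough Cmin,ss = Cmax,ss·f ≈ 28.000 × 0.5 ≈ 14.000 mcg/mL.
Trough 14.0 mcg/mL vs MEC 1 mcg/mL: adequate.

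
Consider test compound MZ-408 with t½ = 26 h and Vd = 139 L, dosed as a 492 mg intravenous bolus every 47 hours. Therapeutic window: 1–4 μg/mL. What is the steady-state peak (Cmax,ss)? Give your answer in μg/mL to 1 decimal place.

k = ln2/t½ = ln2/26 ≈ 0.026660 h⁻¹; fraction remaining f = e^(−kτ) = e^(−0.026660×47) ≈ 0.2856.
Accumulation ratio R = 1/(1 − f) ≈ 1/0.7144 ≈ 1.3998.
Each bolus raises the concentration by D/Vd = 492/139 ≈ 3.540 μg/mL.
Cmax,ss = C₀/(1 − f) ≈ 3.540/0.7144 ≈ 4.955 μg/mL.
Peak 5.0 μg/mL vs MTC 4 μg/mL: exceeds toxic threshold.

5.0 μg/mL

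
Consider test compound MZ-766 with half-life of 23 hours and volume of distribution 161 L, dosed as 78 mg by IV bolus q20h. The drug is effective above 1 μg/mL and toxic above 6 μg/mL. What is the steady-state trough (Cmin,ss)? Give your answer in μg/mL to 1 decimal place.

0.6 μg/mL

Over one 20-h interval, 20/23 ≈ 0.86957 half-lives elapse, leaving f ≈ 0.5473 of each dose.
Accumulation ratio R = 1/(1 − f) ≈ 1/0.4527 ≈ 2.2090.
Single-dose peak C₀ = D/Vd = 78/161 ≈ 0.484 μg/mL.
Steady-state peak Cmax,ss = C₀·R ≈ 0.484 × 2.2090 ≈ 1.069 μg/mL.
Steady-state trough Cmin,ss = Cmax,ss·f ≈ 1.069 × 0.5473 ≈ 0.585 μg/mL.
Trough 0.6 μg/mL vs MEC 1 μg/mL: subtherapeutic.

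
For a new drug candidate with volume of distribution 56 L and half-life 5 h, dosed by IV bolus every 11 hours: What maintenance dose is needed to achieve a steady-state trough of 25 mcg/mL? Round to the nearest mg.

5033 mg

τ/t½ = 11/5 ≈ 2.2, so f = (1/2)^(11/5) ≈ 0.217638.
Cmin,ss = (D/Vd)·f/(1−f), so D = Cmin,ss·Vd·(1−f)/f.
D = 25 × 56 × (1−f)/f ≈ 25 × 56 × 3.59479 ≈ 5032.71 mg.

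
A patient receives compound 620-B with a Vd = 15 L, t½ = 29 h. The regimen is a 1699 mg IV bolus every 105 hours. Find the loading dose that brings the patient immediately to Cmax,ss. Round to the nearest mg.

1849 mg

f = (1/2)^(105/29) ≈ 0.081295; accumulation ratio R = 1/(1−f) ≈ 1.08849.
Loading dose to hit Cmax,ss on first dose: D_load = D_maint·R ≈ 1699 × 1.08849 ≈ 1849.34 mg.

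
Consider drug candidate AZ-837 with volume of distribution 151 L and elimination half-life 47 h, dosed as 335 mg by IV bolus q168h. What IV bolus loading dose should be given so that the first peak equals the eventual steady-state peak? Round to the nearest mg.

f = (1/2)^(168/47) ≈ 0.083942; accumulation ratio R = 1/(1−f) ≈ 1.09163.
Loading dose to hit Cmax,ss on first dose: D_load = D_maint·R ≈ 335 × 1.09163 ≈ 365.70 mg.

366 mg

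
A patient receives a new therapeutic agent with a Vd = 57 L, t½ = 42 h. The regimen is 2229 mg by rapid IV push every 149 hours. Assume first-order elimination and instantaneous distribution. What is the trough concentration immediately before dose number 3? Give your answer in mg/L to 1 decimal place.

f = (1/2)^(τ/t½) = (1/2)^(149/42) ≈ 0.0855.
C₀ = D/Vd = 2229/57 ≈ 39.105 mg/L.
Before the 3rd dose, 2 doses have been given. Superposition: Cmin = C₀·(f + f²).
≈ 39.105 × (0.0855 + 0.0073) ≈ 39.105 × 0.0928 ≈ 3.629 mg/L.

3.6 mg/L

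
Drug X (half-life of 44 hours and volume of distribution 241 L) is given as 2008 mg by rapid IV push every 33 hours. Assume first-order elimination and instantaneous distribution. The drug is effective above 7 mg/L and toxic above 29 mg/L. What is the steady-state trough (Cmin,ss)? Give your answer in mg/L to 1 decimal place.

12.2 mg/L

Over one 33-h interval, 33/44 ≈ 0.75 half-lives elapse, leaving f ≈ 0.5946 of each dose.
Single-dose peak C₀ = D/Vd = 2008/241 ≈ 8.332 mg/L.
Steady-state trough Cmin,ss = C₀·f/(1−f) ≈ 8.332 × 0.5946/0.4054 ≈ 12.221 mg/L.
Trough 12.2 mg/L vs MEC 7 mg/L: adequate.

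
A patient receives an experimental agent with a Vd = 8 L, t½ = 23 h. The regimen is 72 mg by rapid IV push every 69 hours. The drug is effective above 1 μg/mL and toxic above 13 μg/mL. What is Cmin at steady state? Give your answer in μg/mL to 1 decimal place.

τ = 69 h = 3 half-lives, so f = (1/2)^3 = 0.125.
At steady state, R = 1/(1 − 0.125) = 8/7.
Single-dose peak C₀ = D/Vd = 72/8 = 9 μg/mL.
Steady-state peak Cmax,ss = C₀·R = 9 × 8/7 ≈ 10.286 μg/mL.
Steady-state trough Cmin,ss = Cmax,ss·f ≈ 10.286 × 0.125 ≈ 1.286 μg/mL.
Trough 1.3 μg/mL vs MEC 1 μg/mL: adequate.

1.3 μg/mL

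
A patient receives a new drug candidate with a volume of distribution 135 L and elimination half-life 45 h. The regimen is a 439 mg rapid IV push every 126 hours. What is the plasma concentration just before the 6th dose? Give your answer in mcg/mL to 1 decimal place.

0.5 mcg/mL

f = (1/2)^(τ/t½) = (1/2)^(126/45) ≈ 0.1436.
C₀ = D/Vd = 439/135 ≈ 3.252 mcg/mL.
Before the 6th dose, 5 doses have been given. Superposition: Cmin = C₀·(f + f² + … + f^5).
≈ 3.252 × (0.1436 + 0.0206 + 0.0030 + 0.0004 + 0.0001) ≈ 3.252 × 0.1677 ≈ 0.545 mcg/mL.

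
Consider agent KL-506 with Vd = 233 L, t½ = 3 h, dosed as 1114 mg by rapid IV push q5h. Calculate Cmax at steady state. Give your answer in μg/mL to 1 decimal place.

7.0 μg/mL

k = ln2/t½ = ln2/3 ≈ 0.231049 h⁻¹; fraction remaining f = e^(−kτ) = e^(−0.231049×5) ≈ 0.3150.
Accumulation ratio R = 1/(1 − f) ≈ 1/0.6850 ≈ 1.4599.
Each bolus raises the concentration by D/Vd = 1114/233 ≈ 4.781 μg/mL.
Steady-state peak Cmax,ss = C₀·R ≈ 4.781 × 1.4599 ≈ 6.980 μg/mL.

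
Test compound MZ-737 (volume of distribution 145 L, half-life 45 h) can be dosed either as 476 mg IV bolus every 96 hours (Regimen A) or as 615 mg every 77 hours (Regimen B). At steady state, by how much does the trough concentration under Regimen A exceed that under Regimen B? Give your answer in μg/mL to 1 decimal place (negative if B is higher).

-0.9 μg/mL

Regimen A: f = (1/2)^(96/45) ≈ 0.2279; Cmin,ss = (476/145)·f/(1−f) ≈ 0.969 μg/mL.
Regimen B: f = (1/2)^(77/45) ≈ 0.3054; Cmin,ss = (615/145)·f/(1−f) ≈ 1.865 μg/mL.
Difference ≈ 0.969 − 1.865 ≈ -0.896 μg/mL.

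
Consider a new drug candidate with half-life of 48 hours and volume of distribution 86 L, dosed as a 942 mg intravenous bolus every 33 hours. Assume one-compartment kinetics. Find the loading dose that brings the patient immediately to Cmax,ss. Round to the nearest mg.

f = (1/2)^(33/48) ≈ 0.620929; accumulation ratio R = 1/(1−f) ≈ 2.63803.
Loading dose to hit Cmax,ss on first dose: D_load = D_maint·R ≈ 942 × 2.63803 ≈ 2485.02 mg.

2485 mg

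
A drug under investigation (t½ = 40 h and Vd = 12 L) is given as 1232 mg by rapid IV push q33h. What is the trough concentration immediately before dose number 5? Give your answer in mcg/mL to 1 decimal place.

119.6 mcg/mL

f = (1/2)^(τ/t½) = (1/2)^(33/40) ≈ 0.5645.
C₀ = D/Vd = 1232/12 ≈ 102.667 mcg/mL.
Before the 5th dose, 4 doses have been given. Superposition: Cmin = C₀·(f + f² + … + f^4).
≈ 102.667 × (0.5645 + 0.3187 + 0.1799 + 0.1015) ≈ 102.667 × 1.1646 ≈ 119.566 mcg/mL.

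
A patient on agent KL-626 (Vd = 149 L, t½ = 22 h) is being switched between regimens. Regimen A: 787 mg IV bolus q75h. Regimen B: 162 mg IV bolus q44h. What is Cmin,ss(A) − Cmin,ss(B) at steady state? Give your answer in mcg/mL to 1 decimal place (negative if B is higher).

Regimen A: f = (1/2)^(75/22) ≈ 0.0941; Cmin,ss = (787/149)·f/(1−f) ≈ 0.549 mcg/mL.
Regimen B: f = (1/2)^(44/22) ≈ 0.2500; Cmin,ss = (162/149)·f/(1−f) ≈ 0.362 mcg/mL.
Difference ≈ 0.549 − 0.362 ≈ 0.187 mcg/mL.

0.2 mcg/mL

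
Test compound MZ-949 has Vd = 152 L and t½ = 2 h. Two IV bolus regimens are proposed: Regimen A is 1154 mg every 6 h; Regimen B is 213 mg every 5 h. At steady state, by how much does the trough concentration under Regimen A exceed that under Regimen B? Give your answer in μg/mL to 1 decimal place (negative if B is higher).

0.8 μg/mL

Regimen A: f = (1/2)^(6/2) ≈ 0.1250; Cmin,ss = (1154/152)·f/(1−f) ≈ 1.085 μg/mL.
Regimen B: f = (1/2)^(5/2) ≈ 0.1768; Cmin,ss = (213/152)·f/(1−f) ≈ 0.301 μg/mL.
Difference ≈ 1.085 − 0.301 ≈ 0.784 μg/mL.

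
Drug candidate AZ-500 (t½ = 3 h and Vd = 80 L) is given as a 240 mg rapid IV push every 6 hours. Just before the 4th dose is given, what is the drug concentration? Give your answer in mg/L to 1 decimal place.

f = (1/2)^(τ/t½) = (1/2)^(6/3) ≈ 0.2500.
C₀ = D/Vd = 240/80 ≈ 3.000 mg/L.
Before the 4th dose, 3 doses have been given. Superposition: Cmin = C₀·(f + f² + … + f^3).
≈ 3.000 × (0.2500 + 0.0625 + 0.0156) ≈ 3.000 × 0.3281 ≈ 0.984 mg/L.

1.0 mg/L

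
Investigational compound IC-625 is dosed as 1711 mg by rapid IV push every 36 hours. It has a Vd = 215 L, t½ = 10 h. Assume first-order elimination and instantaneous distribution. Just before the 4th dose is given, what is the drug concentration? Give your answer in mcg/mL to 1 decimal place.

0.7 mcg/mL

f = (1/2)^(τ/t½) = (1/2)^(36/10) ≈ 0.0825.
C₀ = D/Vd = 1711/215 ≈ 7.958 mcg/mL.
Before the 4th dose, 3 doses have been given. Superposition: Cmin = C₀·(f + f² + … + f^3).
≈ 7.958 × (0.0825 + 0.0068 + 0.0006) ≈ 7.958 × 0.0899 ≈ 0.715 mcg/mL.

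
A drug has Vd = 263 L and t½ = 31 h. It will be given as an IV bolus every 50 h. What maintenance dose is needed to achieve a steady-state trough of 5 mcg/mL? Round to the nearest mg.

2707 mg

τ/t½ = 50/31 ≈ 1.6129, so f = (1/2)^(50/31) ≈ 0.326940.
Cmin,ss = (D/Vd)·f/(1−f), so D = Cmin,ss·Vd·(1−f)/f.
D = 5 × 263 × (1−f)/f ≈ 5 × 263 × 2.05867 ≈ 2707.15 mg.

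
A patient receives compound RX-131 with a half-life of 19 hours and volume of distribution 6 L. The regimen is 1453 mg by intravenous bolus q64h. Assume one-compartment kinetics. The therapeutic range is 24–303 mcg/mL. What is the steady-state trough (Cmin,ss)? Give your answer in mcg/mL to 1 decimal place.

τ/t½ = 64/19 ≈ 3.3684, so fraction remaining f = (1/2)^(64/19) ≈ 0.0968.
At steady state, accumulation factor R = 1/(1 − e^(−kτ)) ≈ 1.1072.
Each bolus raises the concentration by D/Vd = 1453/6 ≈ 242.167 mcg/mL.
Cmax,ss = C₀/(1 − f) ≈ 242.167/0.9032 ≈ 268.121 mcg/mL.
One interval later, Cmin,ss = Cmax,ss·e^(−kτ) ≈ 268.121 × 0.0968 ≈ 25.954 mcg/mL.
Trough 26.0 mcg/mL vs MEC 24 mcg/mL: adequate.

26.0 mcg/mL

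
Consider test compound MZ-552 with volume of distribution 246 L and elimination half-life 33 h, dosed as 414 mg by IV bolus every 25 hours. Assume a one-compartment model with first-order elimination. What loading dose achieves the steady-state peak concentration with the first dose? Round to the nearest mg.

f = (1/2)^(25/33) ≈ 0.591489; accumulation ratio R = 1/(1−f) ≈ 2.44791.
Loading dose to hit Cmax,ss on first dose: D_load = D_maint·R ≈ 414 × 2.44791 ≈ 1013.43 mg.

1013 mg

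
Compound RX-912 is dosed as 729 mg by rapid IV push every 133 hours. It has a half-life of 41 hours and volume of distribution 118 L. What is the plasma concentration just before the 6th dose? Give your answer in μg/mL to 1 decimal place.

f = (1/2)^(τ/t½) = (1/2)^(133/41) ≈ 0.1056.
C₀ = D/Vd = 729/118 ≈ 6.178 μg/mL.
Before the 6th dose, 5 doses have been given. Superposition: Cmin = C₀·(f + f² + … + f^5).
≈ 6.178 × (0.1056 + 0.0112 + 0.0012 + 0.0001 + 0.0000) ≈ 6.178 × 0.1181 ≈ 0.730 μg/mL.

0.7 μg/mL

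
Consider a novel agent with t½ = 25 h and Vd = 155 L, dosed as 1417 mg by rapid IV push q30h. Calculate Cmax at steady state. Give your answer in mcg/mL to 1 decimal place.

k = ln2/t½ = ln2/25 ≈ 0.027726 h⁻¹; fraction remaining f = e^(−kτ) = e^(−0.027726×30) ≈ 0.4353.
At steady state, accumulation factor R = 1/(1 − e^(−kτ)) ≈ 1.7709.
Each bolus raises the concentration by D/Vd = 1417/155 ≈ 9.142 mcg/mL.
Steady-state peak Cmax,ss = C₀·R ≈ 9.142 × 1.7709 ≈ 16.190 mcg/mL.

16.2 mcg/mL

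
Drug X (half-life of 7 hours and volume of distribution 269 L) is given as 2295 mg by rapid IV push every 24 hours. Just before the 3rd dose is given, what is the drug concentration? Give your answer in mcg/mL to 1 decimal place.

f = (1/2)^(τ/t½) = (1/2)^(24/7) ≈ 0.0929.
C₀ = D/Vd = 2295/269 ≈ 8.532 mcg/mL.
Before the 3rd dose, 2 doses have been given. Superposition: Cmin = C₀·(f + f²).
≈ 8.532 × (0.0929 + 0.0086) ≈ 8.532 × 0.1015 ≈ 0.866 mcg/mL.

0.9 mcg/mL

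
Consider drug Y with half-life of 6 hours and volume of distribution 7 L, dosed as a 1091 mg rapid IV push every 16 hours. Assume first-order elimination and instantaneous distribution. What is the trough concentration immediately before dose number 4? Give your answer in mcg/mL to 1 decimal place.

f = (1/2)^(τ/t½) = (1/2)^(16/6) ≈ 0.1575.
C₀ = D/Vd = 1091/7 ≈ 155.857 mcg/mL.
Before the 4th dose, 3 doses have been given. Superposition: Cmin = C₀·(f + f² + … + f^3).
≈ 155.857 × (0.1575 + 0.0248 + 0.0039) ≈ 155.857 × 0.1862 ≈ 29.021 mcg/mL.

29.0 mcg/mL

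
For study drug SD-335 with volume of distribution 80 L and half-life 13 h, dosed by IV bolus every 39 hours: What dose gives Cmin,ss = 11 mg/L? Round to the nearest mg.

τ/t½ = 39/13 ≈ 3, so f = (1/2)^(39/13) ≈ 0.125000.
Cmin,ss = (D/Vd)·f/(1−f), so D = Cmin,ss·Vd·(1−f)/f.
D = 11 × 80 × (1−f)/f ≈ 11 × 80 × 7.00000 ≈ 6160.00 mg.

6160 mg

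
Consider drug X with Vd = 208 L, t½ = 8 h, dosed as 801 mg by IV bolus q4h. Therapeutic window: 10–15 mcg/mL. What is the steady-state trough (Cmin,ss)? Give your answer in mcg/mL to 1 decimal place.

9.3 mcg/mL

Over one 4-h interval, 4/8 ≈ 0.5 half-lives elapse, leaving f ≈ 0.7071 of each dose.
Single-dose peak C₀ = D/Vd = 801/208 ≈ 3.851 mcg/mL.
Steady-state trough Cmin,ss = C₀·f/(1−f) ≈ 3.851 × 0.7071/0.2929 ≈ 9.297 mcg/mL.
Trough 9.3 mcg/mL vs MEC 10 mcg/mL: subtherapeutic.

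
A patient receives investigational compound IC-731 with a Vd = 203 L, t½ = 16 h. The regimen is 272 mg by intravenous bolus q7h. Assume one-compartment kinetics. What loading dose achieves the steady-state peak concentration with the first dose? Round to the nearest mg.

f = (1/2)^(7/16) ≈ 0.738413; accumulation ratio R = 1/(1−f) ≈ 3.82282.
Loading dose to hit Cmax,ss on first dose: D_load = D_maint·R ≈ 272 × 3.82282 ≈ 1039.81 mg.

1040 mg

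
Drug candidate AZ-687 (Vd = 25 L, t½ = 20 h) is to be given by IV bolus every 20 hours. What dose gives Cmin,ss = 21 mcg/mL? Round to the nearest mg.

τ/t½ = 20/20 ≈ 1, so f = (1/2)^(20/20) ≈ 0.500000.
Cmin,ss = (D/Vd)·f/(1−f), so D = Cmin,ss·Vd·(1−f)/f.
D = 21 × 25 × (1−f)/f ≈ 21 × 25 × 1.00000 ≈ 525.00 mg.

525 mg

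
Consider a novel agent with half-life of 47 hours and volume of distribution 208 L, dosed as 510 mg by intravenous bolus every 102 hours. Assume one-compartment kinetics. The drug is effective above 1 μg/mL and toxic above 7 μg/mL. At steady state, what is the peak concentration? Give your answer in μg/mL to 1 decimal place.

Over one 102-h interval, 102/47 ≈ 2.1702 half-lives elapse, leaving f ≈ 0.2222 of each dose.
At steady state, accumulation factor R = 1/(1 − e^(−kτ)) ≈ 1.2857.
Each bolus raises the concentration by D/Vd = 510/208 ≈ 2.452 μg/mL.
Steady-state peak Cmax,ss = C₀·R ≈ 2.452 × 1.2857 ≈ 3.153 μg/mL.
Peak 3.2 μg/mL vs MTC 7 μg/mL: below toxic threshold.

3.2 μg/mL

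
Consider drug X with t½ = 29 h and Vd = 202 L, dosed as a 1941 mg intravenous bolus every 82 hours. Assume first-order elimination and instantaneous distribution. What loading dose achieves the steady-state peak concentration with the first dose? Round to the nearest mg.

f = (1/2)^(82/29) ≈ 0.140868; accumulation ratio R = 1/(1−f) ≈ 1.16397.
Loading dose to hit Cmax,ss on first dose: D_load = D_maint·R ≈ 1941 × 1.16397 ≈ 2259.27 mg.

2259 mg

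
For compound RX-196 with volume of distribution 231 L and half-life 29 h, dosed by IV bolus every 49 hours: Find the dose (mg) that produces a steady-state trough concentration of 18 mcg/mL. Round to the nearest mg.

9255 mg

τ/t½ = 49/29 ≈ 1.6897, so f = (1/2)^(49/29) ≈ 0.310001.
Cmin,ss = (D/Vd)·f/(1−f), so D = Cmin,ss·Vd·(1−f)/f.
D = 18 × 231 × (1−f)/f ≈ 18 × 231 × 2.22580 ≈ 9254.88 mg.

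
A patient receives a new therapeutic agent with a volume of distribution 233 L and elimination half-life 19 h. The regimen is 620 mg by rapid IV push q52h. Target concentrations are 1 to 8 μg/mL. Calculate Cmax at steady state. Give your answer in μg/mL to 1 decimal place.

3.1 μg/mL

k = ln2/t½ = ln2/19 ≈ 0.036481 h⁻¹; fraction remaining f = e^(−kτ) = e^(−0.036481×52) ≈ 0.1500.
At steady state, accumulation factor R = 1/(1 − e^(−kτ)) ≈ 1.1765.
Each bolus raises the concentration by D/Vd = 620/233 ≈ 2.661 μg/mL.
Steady-state peak Cmax,ss = C₀·R ≈ 2.661 × 1.1765 ≈ 3.131 μg/mL.
Peak 3.1 μg/mL vs MTC 8 μg/mL: below toxic threshold.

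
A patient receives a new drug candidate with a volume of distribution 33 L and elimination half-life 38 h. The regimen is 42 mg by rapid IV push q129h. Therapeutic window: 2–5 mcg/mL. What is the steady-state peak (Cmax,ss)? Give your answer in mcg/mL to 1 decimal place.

Over one 129-h interval, 129/38 ≈ 3.3947 half-lives elapse, leaving f ≈ 0.0951 of each dose.
At steady state, accumulation factor R = 1/(1 − e^(−kτ)) ≈ 1.1051.
Single-dose peak C₀ = D/Vd = 42/33 ≈ 1.273 mcg/mL.
Steady-state peak Cmax,ss = C₀·R ≈ 1.273 × 1.1051 ≈ 1.407 mcg/mL.
Peak 1.4 mcg/mL vs MTC 5 mcg/mL: below toxic threshold.

1.4 mcg/mL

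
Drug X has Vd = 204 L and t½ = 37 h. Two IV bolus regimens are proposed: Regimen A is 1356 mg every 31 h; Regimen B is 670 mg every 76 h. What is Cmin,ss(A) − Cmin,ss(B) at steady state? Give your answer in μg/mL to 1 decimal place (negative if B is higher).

Regimen A: f = (1/2)^(31/37) ≈ 0.5595; Cmin,ss = (1356/204)·f/(1−f) ≈ 8.443 μg/mL.
Regimen B: f = (1/2)^(76/37) ≈ 0.2408; Cmin,ss = (670/204)·f/(1−f) ≈ 1.042 μg/mL.
Difference ≈ 8.443 − 1.042 ≈ 7.401 μg/mL.

7.4 μg/mL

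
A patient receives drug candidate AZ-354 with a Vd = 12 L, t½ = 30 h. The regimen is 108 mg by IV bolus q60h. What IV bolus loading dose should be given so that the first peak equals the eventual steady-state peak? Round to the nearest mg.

f = (1/2)^(60/30) ≈ 0.250000; accumulation ratio R = 1/(1−f) ≈ 1.33333.
Loading dose to hit Cmax,ss on first dose: D_load = D_maint·R ≈ 108 × 1.33333 ≈ 144.00 mg.

144 mg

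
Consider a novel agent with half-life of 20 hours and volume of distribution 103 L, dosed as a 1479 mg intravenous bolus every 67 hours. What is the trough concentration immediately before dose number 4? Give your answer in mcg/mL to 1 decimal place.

f = (1/2)^(τ/t½) = (1/2)^(67/20) ≈ 0.0981.
C₀ = D/Vd = 1479/103 ≈ 14.359 mcg/mL.
Before the 4th dose, 3 doses have been given. Superposition: Cmin = C₀·(f + f² + … + f^3).
≈ 14.359 × (0.0981 + 0.0096 + 0.0009) ≈ 14.359 × 0.1086 ≈ 1.559 mcg/mL.

1.6 mcg/mL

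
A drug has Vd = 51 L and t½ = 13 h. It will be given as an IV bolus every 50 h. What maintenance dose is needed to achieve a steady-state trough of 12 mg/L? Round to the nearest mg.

τ/t½ = 50/13 ≈ 3.8462, so f = (1/2)^(50/13) ≈ 0.069533.
Cmin,ss = (D/Vd)·f/(1−f), so D = Cmin,ss·Vd·(1−f)/f.
D = 12 × 51 × (1−f)/f ≈ 12 × 51 × 13.38166 ≈ 8189.58 mg.

8190 mg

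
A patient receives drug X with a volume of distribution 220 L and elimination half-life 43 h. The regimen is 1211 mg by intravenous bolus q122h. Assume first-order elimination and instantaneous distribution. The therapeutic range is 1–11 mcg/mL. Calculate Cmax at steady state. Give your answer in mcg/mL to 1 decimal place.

Over one 122-h interval, 122/43 ≈ 2.8372 half-lives elapse, leaving f ≈ 0.1399 of each dose.
Accumulation ratio R = 1/(1 − f) ≈ 1/0.8601 ≈ 1.1627.
Single-dose peak C₀ = D/Vd = 1211/220 ≈ 5.505 mcg/mL.
Steady-state peak Cmax,ss = C₀·R ≈ 5.505 × 1.1627 ≈ 6.401 mcg/mL.
Peak 6.4 mcg/mL vs MTC 11 mcg/mL: below toxic threshold.

6.4 mcg/mL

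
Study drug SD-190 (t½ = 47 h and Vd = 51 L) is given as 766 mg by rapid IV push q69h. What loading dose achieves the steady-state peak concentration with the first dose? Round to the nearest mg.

f = (1/2)^(69/47) ≈ 0.361462; accumulation ratio R = 1/(1−f) ≈ 1.56608.
Loading dose to hit Cmax,ss on first dose: D_load = D_maint·R ≈ 766 × 1.56608 ≈ 1199.62 mg.

1200 mg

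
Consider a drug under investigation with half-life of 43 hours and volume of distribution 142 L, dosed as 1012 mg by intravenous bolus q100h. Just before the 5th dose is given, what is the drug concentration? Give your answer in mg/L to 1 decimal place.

1.8 mg/L

f = (1/2)^(τ/t½) = (1/2)^(100/43) ≈ 0.1995.
C₀ = D/Vd = 1012/142 ≈ 7.127 mg/L.
Before the 5th dose, 4 doses have been given. Superposition: Cmin = C₀·(f + f² + … + f^4).
≈ 7.127 × (0.1995 + 0.0398 + 0.0079 + 0.0016) ≈ 7.127 × 0.2488 ≈ 1.773 mg/L.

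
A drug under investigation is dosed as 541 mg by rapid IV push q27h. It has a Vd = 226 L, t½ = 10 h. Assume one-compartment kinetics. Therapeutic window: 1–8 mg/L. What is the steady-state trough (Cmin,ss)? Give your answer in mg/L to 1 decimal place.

0.4 mg/L

τ/t½ = 27/10 ≈ 2.7, so fraction remaining f = (1/2)^(27/10) ≈ 0.1539.
Each bolus raises the concentration by D/Vd = 541/226 ≈ 2.394 mg/L.
Steady-state trough Cmin,ss = C₀·f/(1−f) ≈ 2.394 × 0.1539/0.8461 ≈ 0.435 mg/L.
Trough 0.4 mg/L vs MEC 1 mg/L: subtherapeutic.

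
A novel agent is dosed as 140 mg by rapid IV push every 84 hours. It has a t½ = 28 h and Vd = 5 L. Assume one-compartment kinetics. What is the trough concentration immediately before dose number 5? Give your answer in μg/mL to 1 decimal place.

f = (1/2)^(τ/t½) = (1/2)^(84/28) ≈ 0.1250.
C₀ = D/Vd = 140/5 ≈ 28.000 μg/mL.
Before the 5th dose, 4 doses have been given. Superposition: Cmin = C₀·(f + f² + … + f^4).
≈ 28.000 × (0.1250 + 0.0156 + 0.0020 + 0.0002) ≈ 28.000 × 0.1428 ≈ 3.998 μg/mL.

4.0 μg/mL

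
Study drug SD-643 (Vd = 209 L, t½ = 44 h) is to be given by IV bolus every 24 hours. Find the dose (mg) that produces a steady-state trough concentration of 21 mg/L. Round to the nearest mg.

2017 mg

τ/t½ = 24/44 ≈ 0.54545, so f = (1/2)^(24/44) ≈ 0.685175.
Cmin,ss = (D/Vd)·f/(1−f), so D = Cmin,ss·Vd·(1−f)/f.
D = 21 × 209 × (1−f)/f ≈ 21 × 209 × 0.45948 ≈ 2016.66 mg.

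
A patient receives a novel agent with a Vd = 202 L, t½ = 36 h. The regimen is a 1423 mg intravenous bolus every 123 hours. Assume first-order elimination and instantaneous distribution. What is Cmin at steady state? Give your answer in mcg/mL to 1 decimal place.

Over one 123-h interval, 123/36 ≈ 3.4167 half-lives elapse, leaving f ≈ 0.0936 of each dose.
Single-dose peak C₀ = D/Vd = 1423/202 ≈ 7.045 mcg/mL.
Steady-state trough Cmin,ss = C₀·f/(1−f) ≈ 7.045 × 0.0936/0.9064 ≈ 0.728 mcg/mL.

0.7 mcg/mL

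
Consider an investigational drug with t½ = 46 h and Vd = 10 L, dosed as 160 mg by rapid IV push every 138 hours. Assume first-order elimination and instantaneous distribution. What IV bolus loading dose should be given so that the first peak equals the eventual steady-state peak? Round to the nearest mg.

183 mg

f = (1/2)^(138/46) ≈ 0.125000; accumulation ratio R = 1/(1−f) ≈ 1.14286.
Loading dose to hit Cmax,ss on first dose: D_load = D_maint·R ≈ 160 × 1.14286 ≈ 182.86 mg.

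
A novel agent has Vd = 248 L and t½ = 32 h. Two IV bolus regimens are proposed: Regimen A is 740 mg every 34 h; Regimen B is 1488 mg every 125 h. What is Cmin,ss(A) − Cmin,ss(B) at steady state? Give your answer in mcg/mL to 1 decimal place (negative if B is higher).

2.3 mcg/mL

Regimen A: f = (1/2)^(34/32) ≈ 0.4788; Cmin,ss = (740/248)·f/(1−f) ≈ 2.741 mcg/mL.
Regimen B: f = (1/2)^(125/32) ≈ 0.0667; Cmin,ss = (1488/248)·f/(1−f) ≈ 0.429 mcg/mL.
Difference ≈ 2.741 − 0.429 ≈ 2.312 mcg/mL.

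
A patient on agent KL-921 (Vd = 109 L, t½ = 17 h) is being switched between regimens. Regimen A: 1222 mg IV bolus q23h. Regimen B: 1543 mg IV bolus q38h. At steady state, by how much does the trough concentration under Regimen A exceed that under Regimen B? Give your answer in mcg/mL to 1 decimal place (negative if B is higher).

Regimen A: f = (1/2)^(23/17) ≈ 0.3915; Cmin,ss = (1222/109)·f/(1−f) ≈ 7.213 mcg/mL.
Regimen B: f = (1/2)^(38/17) ≈ 0.2124; Cmin,ss = (1543/109)·f/(1−f) ≈ 3.818 mcg/mL.
Difference ≈ 7.213 − 3.818 ≈ 3.395 mcg/mL.

3.4 mcg/mL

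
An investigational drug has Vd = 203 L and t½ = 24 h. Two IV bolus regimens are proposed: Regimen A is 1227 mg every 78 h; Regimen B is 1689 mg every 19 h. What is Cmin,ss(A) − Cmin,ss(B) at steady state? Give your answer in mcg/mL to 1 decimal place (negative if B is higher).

Regimen A: f = (1/2)^(78/24) ≈ 0.1051; Cmin,ss = (1227/203)·f/(1−f) ≈ 0.710 mcg/mL.
Regimen B: f = (1/2)^(19/24) ≈ 0.5777; Cmin,ss = (1689/203)·f/(1−f) ≈ 11.382 mcg/mL.
Difference ≈ 0.710 − 11.382 ≈ -10.672 mcg/mL.

-10.7 mcg/mL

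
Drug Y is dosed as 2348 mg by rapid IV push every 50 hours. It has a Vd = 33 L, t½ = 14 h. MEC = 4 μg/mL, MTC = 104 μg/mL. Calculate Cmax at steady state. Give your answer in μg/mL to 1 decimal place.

Over one 50-h interval, 50/14 ≈ 3.5714 half-lives elapse, leaving f ≈ 0.0841 of each dose.
At steady state, accumulation factor R = 1/(1 − e^(−kτ)) ≈ 1.0918.
Each bolus raises the concentration by D/Vd = 2348/33 ≈ 71.152 μg/mL.
Steady-state peak Cmax,ss = C₀·R ≈ 71.152 × 1.0918 ≈ 77.684 μg/mL.
Peak 77.7 μg/mL vs MTC 104 μg/mL: below toxic threshold.

77.7 μg/mL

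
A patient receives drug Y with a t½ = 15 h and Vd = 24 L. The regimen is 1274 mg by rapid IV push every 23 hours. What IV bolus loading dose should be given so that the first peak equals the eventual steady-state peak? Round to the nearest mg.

f = (1/2)^(23/15) ≈ 0.345478; accumulation ratio R = 1/(1−f) ≈ 1.52783.
Loading dose to hit Cmax,ss on first dose: D_load = D_maint·R ≈ 1274 × 1.52783 ≈ 1946.46 mg.

1946 mg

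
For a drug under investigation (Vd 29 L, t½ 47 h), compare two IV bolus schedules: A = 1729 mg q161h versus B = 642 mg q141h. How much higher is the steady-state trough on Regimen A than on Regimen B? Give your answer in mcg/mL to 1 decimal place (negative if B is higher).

3.0 mcg/mL

Regimen A: f = (1/2)^(161/47) ≈ 0.0931; Cmin,ss = (1729/29)·f/(1−f) ≈ 6.121 mcg/mL.
Regimen B: f = (1/2)^(141/47) ≈ 0.1250; Cmin,ss = (642/29)·f/(1−f) ≈ 3.163 mcg/mL.
Difference ≈ 6.121 − 3.163 ≈ 2.958 mcg/mL.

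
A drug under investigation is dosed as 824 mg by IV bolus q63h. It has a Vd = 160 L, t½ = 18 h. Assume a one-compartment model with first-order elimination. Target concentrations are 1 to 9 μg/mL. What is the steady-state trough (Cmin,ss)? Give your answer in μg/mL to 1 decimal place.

Over one 63-h interval, 63/18 ≈ 3.5 half-lives elapse, leaving f ≈ 0.0884 of each dose.
Each bolus raises the concentration by D/Vd = 824/160 ≈ 5.150 μg/mL.
Steady-state trough Cmin,ss = C₀·f/(1−f) ≈ 5.150 × 0.0884/0.9116 ≈ 0.499 μg/mL.
Trough 0.5 μg/mL vs MEC 1 μg/mL: subtherapeutic.

0.5 μg/mL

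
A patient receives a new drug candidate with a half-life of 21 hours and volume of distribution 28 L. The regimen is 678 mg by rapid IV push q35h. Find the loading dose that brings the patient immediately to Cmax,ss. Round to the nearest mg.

f = (1/2)^(35/21) ≈ 0.314980; accumulation ratio R = 1/(1−f) ≈ 1.45981.
Loading dose to hit Cmax,ss on first dose: D_load = D_maint·R ≈ 678 × 1.45981 ≈ 989.75 mg.

990 mg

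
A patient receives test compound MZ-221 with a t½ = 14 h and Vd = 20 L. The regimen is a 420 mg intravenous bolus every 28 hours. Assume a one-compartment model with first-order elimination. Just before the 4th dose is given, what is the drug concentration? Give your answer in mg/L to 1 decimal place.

6.9 mg/L

f = (1/2)^(τ/t½) = (1/2)^(28/14) ≈ 0.2500.
C₀ = D/Vd = 420/20 ≈ 21.000 mg/L.
Before the 4th dose, 3 doses have been given. Superposition: Cmin = C₀·(f + f² + … + f^3).
≈ 21.000 × (0.2500 + 0.0625 + 0.0156) ≈ 21.000 × 0.3281 ≈ 6.890 mg/L.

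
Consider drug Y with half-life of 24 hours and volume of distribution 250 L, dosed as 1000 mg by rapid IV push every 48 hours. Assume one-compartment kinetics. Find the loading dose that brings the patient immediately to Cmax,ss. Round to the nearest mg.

f = (1/2)^(48/24) ≈ 0.250000; accumulation ratio R = 1/(1−f) ≈ 1.33333.
Loading dose to hit Cmax,ss on first dose: D_load = D_maint·R ≈ 1000 × 1.33333 ≈ 1333.33 mg.

1333 mg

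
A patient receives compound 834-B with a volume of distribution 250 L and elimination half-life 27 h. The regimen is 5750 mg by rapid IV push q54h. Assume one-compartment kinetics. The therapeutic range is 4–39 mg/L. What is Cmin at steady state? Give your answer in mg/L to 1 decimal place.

7.7 mg/L

The dosing interval is 2 half-lives, so f = 2^(−2) = 0.25.
At steady state, R = 1/(1 − 0.25) = 4/3.
Single-dose peak C₀ = D/Vd = 5750/250 = 23 mg/L.
Steady-state peak Cmax,ss = C₀·R = 23 × 4/3 ≈ 30.667 mg/L.
Steady-state trough Cmin,ss = Cmax,ss·f ≈ 30.667 × 0.25 ≈ 7.667 mg/L.
Trough 7.7 mg/L vs MEC 4 mg/L: adequate.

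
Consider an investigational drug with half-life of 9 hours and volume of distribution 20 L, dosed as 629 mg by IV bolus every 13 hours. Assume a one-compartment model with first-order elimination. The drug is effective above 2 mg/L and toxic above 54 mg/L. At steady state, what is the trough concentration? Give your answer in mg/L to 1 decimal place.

τ/t½ = 13/9 ≈ 1.4444, so fraction remaining f = (1/2)^(13/9) ≈ 0.3674.
Accumulation ratio R = 1/(1 − f) ≈ 1/0.6326 ≈ 1.5808.
Each bolus raises the concentration by D/Vd = 629/20 ≈ 31.450 mg/L.
Steady-state peak Cmax,ss = C₀·R ≈ 31.450 × 1.5808 ≈ 49.716 mg/L.
One interval later, Cmin,ss = Cmax,ss·e^(−kτ) ≈ 49.716 × 0.3674 ≈ 18.266 mg/L.
Trough 18.3 mg/L vs MEC 2 mg/L: adequate.

18.3 mg/L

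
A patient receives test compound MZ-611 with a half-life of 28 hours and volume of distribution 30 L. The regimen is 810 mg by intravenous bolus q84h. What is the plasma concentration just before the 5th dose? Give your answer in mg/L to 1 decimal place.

f = (1/2)^(τ/t½) = (1/2)^(84/28) ≈ 0.1250.
C₀ = D/Vd = 810/30 ≈ 27.000 mg/L.
Before the 5th dose, 4 doses have been given. Superposition: Cmin = C₀·(f + f² + … + f^4).
≈ 27.000 × (0.1250 + 0.0156 + 0.0020 + 0.0002) ≈ 27.000 × 0.1428 ≈ 3.856 mg/L.

3.9 mg/L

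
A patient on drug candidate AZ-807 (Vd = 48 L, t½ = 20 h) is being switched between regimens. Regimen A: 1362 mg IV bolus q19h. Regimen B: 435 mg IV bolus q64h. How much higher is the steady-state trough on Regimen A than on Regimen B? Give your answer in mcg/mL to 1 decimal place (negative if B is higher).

Regimen A: f = (1/2)^(19/20) ≈ 0.5176; Cmin,ss = (1362/48)·f/(1−f) ≈ 30.445 mcg/mL.
Regimen B: f = (1/2)^(64/20) ≈ 0.1088; Cmin,ss = (435/48)·f/(1−f) ≈ 1.106 mcg/mL.
Difference ≈ 30.445 − 1.106 ≈ 29.339 mcg/mL.

29.3 mcg/mL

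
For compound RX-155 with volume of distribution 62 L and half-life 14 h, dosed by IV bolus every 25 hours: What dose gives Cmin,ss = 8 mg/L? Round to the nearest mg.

1214 mg

τ/t½ = 25/14 ≈ 1.7857, so f = (1/2)^(25/14) ≈ 0.290032.
Cmin,ss = (D/Vd)·f/(1−f), so D = Cmin,ss·Vd·(1−f)/f.
D = 8 × 62 × (1−f)/f ≈ 8 × 62 × 2.44790 ≈ 1214.16 mg.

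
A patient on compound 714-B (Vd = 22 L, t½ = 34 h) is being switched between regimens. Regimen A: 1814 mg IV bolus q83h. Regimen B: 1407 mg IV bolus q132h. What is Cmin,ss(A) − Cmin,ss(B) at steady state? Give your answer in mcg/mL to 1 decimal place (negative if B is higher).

14.0 mcg/mL

Regimen A: f = (1/2)^(83/34) ≈ 0.1841; Cmin,ss = (1814/22)·f/(1−f) ≈ 18.605 mcg/mL.
Regimen B: f = (1/2)^(132/34) ≈ 0.0678; Cmin,ss = (1407/22)·f/(1−f) ≈ 4.651 mcg/mL.
Difference ≈ 18.605 − 4.651 ≈ 13.954 mcg/mL.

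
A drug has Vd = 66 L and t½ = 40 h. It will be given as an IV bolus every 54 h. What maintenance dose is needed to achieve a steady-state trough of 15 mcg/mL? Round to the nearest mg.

1534 mg

τ/t½ = 54/40 ≈ 1.35, so f = (1/2)^(54/40) ≈ 0.392292.
Cmin,ss = (D/Vd)·f/(1−f), so D = Cmin,ss·Vd·(1−f)/f.
D = 15 × 66 × (1−f)/f ≈ 15 × 66 × 1.54912 ≈ 1533.63 mg.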